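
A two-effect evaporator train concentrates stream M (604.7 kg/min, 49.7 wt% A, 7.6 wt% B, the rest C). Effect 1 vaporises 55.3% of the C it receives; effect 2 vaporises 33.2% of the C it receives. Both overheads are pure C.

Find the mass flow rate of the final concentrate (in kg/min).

423.6 kg/min

C in feed = 604.7×0.427 = 258.21 kg/min.
After stage 1: C left = (1−0.553)×258.21 = 115.42; stream total = 461.91 kg/min.
After stage 2: C left = (1−0.332)×115.42 = 77.1; final concentrate = 423.59 kg/min.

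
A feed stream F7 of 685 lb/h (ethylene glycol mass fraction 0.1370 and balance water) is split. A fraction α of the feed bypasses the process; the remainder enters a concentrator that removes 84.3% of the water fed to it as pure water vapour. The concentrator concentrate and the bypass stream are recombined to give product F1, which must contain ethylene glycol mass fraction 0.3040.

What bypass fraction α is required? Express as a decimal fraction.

0.245

All 685×0.137 = 93.845 lb/h of ethylene glycol reaches F1, so F1 = 93.845/0.304 = 308.7 lb/h and vapour = 376.3 lb/h.
The evaporator receives (1−α)·685 of feed at 0.863 water and removes 0.843 of that water:
0.843×0.863×(1−α)×685 = 376.3
(1−α) = 376.3/498.34 = 0.7551;  α = 0.2449.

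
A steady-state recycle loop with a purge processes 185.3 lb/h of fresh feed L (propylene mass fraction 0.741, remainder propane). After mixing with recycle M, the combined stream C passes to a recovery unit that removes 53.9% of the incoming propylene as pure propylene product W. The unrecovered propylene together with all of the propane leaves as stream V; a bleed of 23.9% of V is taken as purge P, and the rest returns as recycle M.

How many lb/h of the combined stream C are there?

412.3 lb/h

propane enters only via L and leaves only via the purge: 185.3×0.259 = 0.239×(propane in V), and the recovery unit passes all propane, so propane in C = propane in V = 200.81 lb/h.
propylene in C: m_A = 185.3×0.741 + (1−0.239)·(1−0.539)·m_A, so m_A = 137.31/0.6492 = 211.51 lb/h.
C = 211.51 + 200.81 = 412.32 lb/h.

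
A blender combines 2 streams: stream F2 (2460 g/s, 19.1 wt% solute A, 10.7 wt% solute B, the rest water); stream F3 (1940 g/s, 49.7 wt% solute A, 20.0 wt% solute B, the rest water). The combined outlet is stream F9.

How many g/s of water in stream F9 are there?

2315 g/s

water out = water in = 2460×0.702 + 1940×0.303 = 2314.7 g/s.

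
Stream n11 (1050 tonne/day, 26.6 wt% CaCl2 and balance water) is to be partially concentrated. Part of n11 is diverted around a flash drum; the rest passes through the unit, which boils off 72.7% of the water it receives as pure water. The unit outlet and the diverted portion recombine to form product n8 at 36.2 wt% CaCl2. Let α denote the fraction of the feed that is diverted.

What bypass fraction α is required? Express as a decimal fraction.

0.503

All 1050×0.266 = 279.3 tonne/day of CaCl2 reaches n8, so n8 = 279.3/0.362 = 771.55 tonne/day and vapour = 278.45 tonne/day.
The evaporator receives (1−α)·1050 of feed at 0.734 water and removes 0.727 of that water:
0.727×0.734×(1−α)×1050 = 278.45
(1−α) = 278.45/560.3 = 0.4970;  α = 0.5030.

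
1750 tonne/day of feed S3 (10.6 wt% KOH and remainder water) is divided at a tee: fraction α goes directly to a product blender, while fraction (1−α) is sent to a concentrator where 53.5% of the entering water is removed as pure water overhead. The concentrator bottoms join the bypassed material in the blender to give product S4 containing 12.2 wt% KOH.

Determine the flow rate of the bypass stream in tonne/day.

All 1750×0.106 = 185.5 tonne/day of KOH reaches S4, so S4 = 185.5/0.122 = 1520.5 tonne/day and vapour = 229.51 tonne/day.
The evaporator receives (1−α)·1750 of feed at 0.894 water and removes 0.535 of that water:
0.535×0.894×(1−α)×1750 = 229.51
(1−α) = 229.51/837.01 = 0.2742;  α = 0.7258.
Bypass flow = 0.7258×1750 = 1270.1 tonne/day.

1270 tonne/day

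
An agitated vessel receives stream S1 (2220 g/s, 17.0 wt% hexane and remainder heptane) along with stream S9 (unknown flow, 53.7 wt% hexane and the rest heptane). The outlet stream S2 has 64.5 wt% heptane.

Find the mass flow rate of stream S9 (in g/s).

Let S9 be the unknown flow. Total out = 2220 + S9.
heptane balance: 1842.6 + 0.463·S9 = 0.645·(2220 + S9)
(0.463 − 0.645)·S9 = 0.645×2220 − 1842.6 = -410.7
S9 = -410.7 / -0.182 = 2256.6 g/s

2257 g/s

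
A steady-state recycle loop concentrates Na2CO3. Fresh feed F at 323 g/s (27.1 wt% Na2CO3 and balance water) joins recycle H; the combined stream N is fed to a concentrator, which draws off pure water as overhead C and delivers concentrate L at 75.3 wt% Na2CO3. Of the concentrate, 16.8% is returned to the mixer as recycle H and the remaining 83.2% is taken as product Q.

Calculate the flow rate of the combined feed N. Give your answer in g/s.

346.5 g/s

Overall Na2CO3 balance (none leaves overhead): Na2CO3 in fresh feed = Na2CO3 in product, i.e. 323×0.271 = (1−0.168)·L·0.753.
L = 87.533/(0.753×0.832) = 139.72 g/s.
Recycle H = 0.168×139.72 = 23.473 g/s.
Combined feed N = 323 + 23.473 = 346.47 g/s.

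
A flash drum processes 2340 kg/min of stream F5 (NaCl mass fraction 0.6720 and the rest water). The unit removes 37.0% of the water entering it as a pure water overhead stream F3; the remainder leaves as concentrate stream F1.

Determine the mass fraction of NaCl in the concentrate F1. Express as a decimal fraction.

0.7648

NaCl is not removed: 2340×0.672 = 1572.5 kg/min of NaCl enters F1.
water entering = 2340×0.328 = 767.52 kg/min; overhead removed = 0.370×767.52 = 283.98 kg/min.
Concentrate = 2340 − 283.98 = 2056 kg/min.
Mass fraction = 1572.5/2056 = 0.7648.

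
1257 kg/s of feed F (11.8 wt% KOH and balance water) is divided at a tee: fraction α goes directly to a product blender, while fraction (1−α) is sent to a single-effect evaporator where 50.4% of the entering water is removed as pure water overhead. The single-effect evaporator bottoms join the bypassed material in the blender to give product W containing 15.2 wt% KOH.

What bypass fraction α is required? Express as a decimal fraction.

0.497

All 1257×0.118 = 148.33 kg/s of KOH reaches W, so W = 148.33/0.152 = 975.83 kg/s and vapour = 281.17 kg/s.
The evaporator receives (1−α)·1257 of feed at 0.882 water and removes 0.504 of that water:
0.504×0.882×(1−α)×1257 = 281.17
(1−α) = 281.17/558.77 = 0.5032;  α = 0.4968.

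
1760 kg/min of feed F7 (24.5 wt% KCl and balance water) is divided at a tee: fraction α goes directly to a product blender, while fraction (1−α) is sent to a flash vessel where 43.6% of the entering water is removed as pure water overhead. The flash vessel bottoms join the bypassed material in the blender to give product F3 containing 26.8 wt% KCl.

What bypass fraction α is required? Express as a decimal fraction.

All 1760×0.245 = 431.2 kg/min of KCl reaches F3, so F3 = 431.2/0.268 = 1609 kg/min and vapour = 151.04 kg/min.
The evaporator receives (1−α)·1760 of feed at 0.755 water and removes 0.436 of that water:
0.436×0.755×(1−α)×1760 = 151.04
(1−α) = 151.04/579.36 = 0.2607;  α = 0.7393.

0.739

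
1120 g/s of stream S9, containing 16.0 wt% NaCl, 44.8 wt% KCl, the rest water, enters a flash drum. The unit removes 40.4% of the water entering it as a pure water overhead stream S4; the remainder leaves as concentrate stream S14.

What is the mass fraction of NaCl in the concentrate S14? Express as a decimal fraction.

0.1901

NaCl is not removed: 1120×0.160 = 179.2 g/s of NaCl enters S14.
water entering = 1120×0.392 = 439.04 g/s; overhead removed = 0.404×439.04 = 177.37 g/s.
Concentrate = 1120 − 177.37 = 942.63 g/s.
Mass fraction = 179.2/942.63 = 0.1901.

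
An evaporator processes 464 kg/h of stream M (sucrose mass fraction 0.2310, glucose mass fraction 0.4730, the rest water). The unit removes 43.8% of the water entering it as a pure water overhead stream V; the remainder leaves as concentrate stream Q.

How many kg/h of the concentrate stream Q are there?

403.8 kg/h

water entering = 464×0.296 = 137.34 kg/h; overhead removed = 0.438×137.34 = 60.157 kg/h.
Concentrate = 464 − 60.157 = 403.84 kg/h.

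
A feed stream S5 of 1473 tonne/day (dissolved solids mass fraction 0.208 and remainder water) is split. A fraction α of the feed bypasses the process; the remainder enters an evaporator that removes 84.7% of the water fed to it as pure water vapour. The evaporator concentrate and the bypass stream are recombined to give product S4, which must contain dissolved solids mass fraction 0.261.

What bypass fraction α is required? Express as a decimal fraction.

0.697

All 1473×0.208 = 306.38 tonne/day of dissolved solids reaches S4, so S4 = 306.38/0.261 = 1173.9 tonne/day and vapour = 299.11 tonne/day.
The evaporator receives (1−α)·1473 of feed at 0.792 water and removes 0.847 of that water:
0.847×0.792×(1−α)×1473 = 299.11
(1−α) = 299.11/988.12 = 0.3027;  α = 0.6973.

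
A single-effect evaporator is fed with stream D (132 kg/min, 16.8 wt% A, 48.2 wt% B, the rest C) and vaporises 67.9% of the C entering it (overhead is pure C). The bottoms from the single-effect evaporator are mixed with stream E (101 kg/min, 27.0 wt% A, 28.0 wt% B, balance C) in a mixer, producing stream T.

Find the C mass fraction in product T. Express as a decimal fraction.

Vapour removed = 0.679×0.350×132 = 31.37 kg/min; concentrate = 100.63 kg/min.
C reaching the mixer = 14.83 (from concentrate) + 101×0.450 = 60.28 kg/min.
Product flow = 100.63 + 101 = 201.63 kg/min; C fraction = 0.299.

0.299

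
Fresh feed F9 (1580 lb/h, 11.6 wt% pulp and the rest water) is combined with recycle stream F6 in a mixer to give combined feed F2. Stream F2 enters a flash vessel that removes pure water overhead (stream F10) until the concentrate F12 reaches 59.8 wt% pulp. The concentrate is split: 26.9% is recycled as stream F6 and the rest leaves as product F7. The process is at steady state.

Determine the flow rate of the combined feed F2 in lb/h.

Overall pulp balance (none leaves overhead): pulp in fresh feed = pulp in product, i.e. 1580×0.116 = (1−0.269)·F12·0.598.
F12 = 183.28/(0.598×0.731) = 419.27 lb/h.
Recycle F6 = 0.269×419.27 = 112.78 lb/h.
Combined feed F2 = 1580 + 112.78 = 1692.8 lb/h.

1693 lb/h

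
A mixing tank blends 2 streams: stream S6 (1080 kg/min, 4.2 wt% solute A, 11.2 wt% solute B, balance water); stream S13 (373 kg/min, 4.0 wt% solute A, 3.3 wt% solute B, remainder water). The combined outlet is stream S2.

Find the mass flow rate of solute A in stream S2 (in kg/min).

60.28 kg/min

solute A out = solute A in = 1080×0.042 + 373×0.040 = 60.28 kg/min.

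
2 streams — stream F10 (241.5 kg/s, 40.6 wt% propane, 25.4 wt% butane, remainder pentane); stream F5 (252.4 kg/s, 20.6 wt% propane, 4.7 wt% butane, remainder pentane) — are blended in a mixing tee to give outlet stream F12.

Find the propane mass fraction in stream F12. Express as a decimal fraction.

0.3038

Total flow out = 241.5 + 252.4 = 493.9 kg/s.
propane in = 241.5×0.406 + 252.4×0.206 = 150.04 kg/s.
propane mass fraction in F12 = 150.04/493.9 = 0.3038.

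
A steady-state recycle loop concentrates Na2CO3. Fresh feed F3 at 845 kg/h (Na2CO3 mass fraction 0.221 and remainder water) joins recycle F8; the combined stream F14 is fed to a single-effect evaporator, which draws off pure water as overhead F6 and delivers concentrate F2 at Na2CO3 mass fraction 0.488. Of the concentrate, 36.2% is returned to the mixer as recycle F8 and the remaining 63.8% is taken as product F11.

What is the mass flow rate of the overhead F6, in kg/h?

462.3 kg/h

Overall Na2CO3 balance (none leaves overhead): Na2CO3 in fresh feed = Na2CO3 in product, i.e. 845×0.221 = (1−0.362)·F2·0.488.
F2 = 186.75/(0.488×0.638) = 599.8 kg/h.
Recycle F8 = 0.362×599.8 = 217.13 kg/h.
Combined feed F14 = 845 + 217.13 = 1062.1 kg/h.
Overhead F6 = F14 − F2 = 1062.1 − 599.8 = 462.33 kg/h.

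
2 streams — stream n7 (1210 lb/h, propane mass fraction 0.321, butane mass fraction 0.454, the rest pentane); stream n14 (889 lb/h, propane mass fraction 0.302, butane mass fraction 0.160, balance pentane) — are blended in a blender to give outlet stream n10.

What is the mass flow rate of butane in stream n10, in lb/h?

691.6 lb/h

butane out = butane in = 1210×0.454 + 889×0.160 = 691.58 lb/h.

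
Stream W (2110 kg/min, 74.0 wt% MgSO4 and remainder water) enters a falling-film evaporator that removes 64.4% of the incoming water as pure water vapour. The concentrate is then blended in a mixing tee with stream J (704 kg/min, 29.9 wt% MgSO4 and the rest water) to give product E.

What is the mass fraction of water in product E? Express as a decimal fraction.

0.280

Vapour removed = 0.644×0.260×2110 = 353.3 kg/min; concentrate = 1756.7 kg/min.
water reaching the mixer = 195.3 (from concentrate) + 704×0.701 = 688.81 kg/min.
Product flow = 1756.7 + 704 = 2460.7 kg/min; water fraction = 0.280.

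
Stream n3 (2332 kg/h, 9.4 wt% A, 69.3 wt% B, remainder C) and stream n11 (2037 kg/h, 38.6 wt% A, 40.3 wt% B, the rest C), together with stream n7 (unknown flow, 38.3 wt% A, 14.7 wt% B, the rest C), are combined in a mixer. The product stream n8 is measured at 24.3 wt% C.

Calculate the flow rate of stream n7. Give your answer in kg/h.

595.3 kg/h

Let n7 be the unknown flow. Total out = 4369 + n7.
C balance: 926.52 + 0.470·n7 = 0.243·(4369 + n7)
(0.470 − 0.243)·n7 = 0.243×4369 − 926.52 = 135.14
n7 = 135.14 / 0.227 = 595.35 kg/h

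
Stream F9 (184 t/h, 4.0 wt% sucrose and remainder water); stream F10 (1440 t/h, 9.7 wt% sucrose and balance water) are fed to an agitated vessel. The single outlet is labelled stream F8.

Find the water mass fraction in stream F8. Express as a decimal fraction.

Total flow out = 184 + 1440 = 1624 t/h.
water in = 184×0.960 + 1440×0.903 = 1477 t/h.
water mass fraction in F8 = 1477/1624 = 0.9095.

0.9095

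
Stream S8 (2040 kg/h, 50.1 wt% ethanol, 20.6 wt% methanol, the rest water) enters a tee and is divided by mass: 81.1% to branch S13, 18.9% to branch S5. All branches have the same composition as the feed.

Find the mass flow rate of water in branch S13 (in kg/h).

484.8 kg/h

Branch S13 total = 0.811×2040 = 1654.4 kg/h.
water in S13 = 0.293×1654.4 = 484.75 kg/h.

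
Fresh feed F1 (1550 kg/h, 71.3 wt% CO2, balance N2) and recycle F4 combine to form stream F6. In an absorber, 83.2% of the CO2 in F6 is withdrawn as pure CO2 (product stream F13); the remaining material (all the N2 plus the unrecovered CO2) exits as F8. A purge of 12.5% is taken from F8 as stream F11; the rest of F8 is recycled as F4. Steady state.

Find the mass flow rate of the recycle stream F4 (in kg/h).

3304 kg/h

N2 enters only via F1 and leaves only via the purge: 1550×0.287 = 0.125×(N2 in F8), and the absorber passes all N2, so N2 in F6 = N2 in F8 = 3558.8 kg/h.
CO2 in F6: m_A = 1550×0.713 + (1−0.125)·(1−0.832)·m_A, so m_A = 1105.1/0.8530 = 1295.6 kg/h.
F8 = (1−0.832)×1295.6 + 3558.8 = 3776.5 kg/h.
Recycle F4 = (1−0.125)×3776.5 = 3304.4 kg/h.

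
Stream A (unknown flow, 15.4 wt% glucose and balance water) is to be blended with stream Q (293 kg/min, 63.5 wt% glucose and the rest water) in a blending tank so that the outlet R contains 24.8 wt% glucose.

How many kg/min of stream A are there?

1206 kg/min

Let A be the unknown flow. Total out = 293 + A.
glucose balance: 186.06 + 0.154·A = 0.248·(293 + A)
(0.154 − 0.248)·A = 0.248×293 − 186.06 = -113.39
A = -113.39 / -0.094 = 1206.3 kg/min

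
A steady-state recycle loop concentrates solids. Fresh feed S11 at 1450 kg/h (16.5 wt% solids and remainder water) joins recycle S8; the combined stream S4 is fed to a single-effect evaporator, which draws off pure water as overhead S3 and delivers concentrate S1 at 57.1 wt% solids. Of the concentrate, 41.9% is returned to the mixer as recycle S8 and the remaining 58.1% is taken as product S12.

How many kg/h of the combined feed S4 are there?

Overall solids balance (none leaves overhead): solids in fresh feed = solids in product, i.e. 1450×0.165 = (1−0.419)·S1·0.571.
S1 = 239.25/(0.571×0.581) = 721.17 kg/h.
Recycle S8 = 0.419×721.17 = 302.17 kg/h.
Combined feed S4 = 1450 + 302.17 = 1752.2 kg/h.

1752 kg/h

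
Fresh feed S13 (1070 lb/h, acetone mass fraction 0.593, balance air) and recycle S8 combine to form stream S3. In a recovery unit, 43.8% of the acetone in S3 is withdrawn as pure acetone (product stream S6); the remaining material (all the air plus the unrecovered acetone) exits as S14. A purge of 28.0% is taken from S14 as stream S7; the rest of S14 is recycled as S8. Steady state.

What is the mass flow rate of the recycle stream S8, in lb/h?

air enters only via S13 and leaves only via the purge: 1070×0.407 = 0.280×(air in S14), and the recovery unit passes all air, so air in S3 = air in S14 = 1555.3 lb/h.
acetone in S3: m_A = 1070×0.593 + (1−0.280)·(1−0.438)·m_A, so m_A = 634.51/0.5954 = 1065.8 lb/h.
S14 = (1−0.438)×1065.8 + 1555.3 = 2154.3 lb/h.
Recycle S8 = (1−0.280)×2154.3 = 1551.1 lb/h.

1551 lb/h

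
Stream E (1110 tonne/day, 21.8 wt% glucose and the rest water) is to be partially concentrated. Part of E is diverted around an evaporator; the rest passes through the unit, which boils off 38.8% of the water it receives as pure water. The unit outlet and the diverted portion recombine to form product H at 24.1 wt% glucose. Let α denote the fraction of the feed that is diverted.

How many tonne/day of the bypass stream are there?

760.9 tonne/day

All 1110×0.218 = 241.98 tonne/day of glucose reaches H, so H = 241.98/0.241 = 1004.1 tonne/day and vapour = 105.93 tonne/day.
The evaporator receives (1−α)·1110 of feed at 0.782 water and removes 0.388 of that water:
0.388×0.782×(1−α)×1110 = 105.93
(1−α) = 105.93/336.79 = 0.3145;  α = 0.6855.
Bypass flow = 0.6855×1110 = 760.86 tonne/day.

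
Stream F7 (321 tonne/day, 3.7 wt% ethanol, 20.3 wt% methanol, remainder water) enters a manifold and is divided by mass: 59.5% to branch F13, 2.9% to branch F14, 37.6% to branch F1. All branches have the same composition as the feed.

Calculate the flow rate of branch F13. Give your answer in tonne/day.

Branch F13 flow = 0.595×321 = 191 tonne/day.

191 tonne/day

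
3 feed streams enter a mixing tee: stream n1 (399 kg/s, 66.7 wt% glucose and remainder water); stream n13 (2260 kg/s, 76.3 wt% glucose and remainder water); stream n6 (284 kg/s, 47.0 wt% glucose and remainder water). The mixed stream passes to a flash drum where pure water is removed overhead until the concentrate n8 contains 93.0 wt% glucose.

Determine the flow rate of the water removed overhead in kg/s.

659.1 kg/s

glucose entering = 399×0.667 + 2260×0.763 + 284×0.470 = 2124 kg/s.
All glucose reports to n8, so n8 = 2124/0.930 = 2283.9 kg/s.
Total feed = 2943 kg/s; overhead = 2943 − 2283.9 = 659.14 kg/s.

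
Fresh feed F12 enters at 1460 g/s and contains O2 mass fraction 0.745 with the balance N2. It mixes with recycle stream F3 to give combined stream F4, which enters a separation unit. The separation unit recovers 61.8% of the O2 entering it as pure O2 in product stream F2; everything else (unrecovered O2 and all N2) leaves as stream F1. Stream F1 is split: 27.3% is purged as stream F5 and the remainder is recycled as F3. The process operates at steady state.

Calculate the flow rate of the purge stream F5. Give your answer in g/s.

N2 enters only via F12 and leaves only via the purge: 1460×0.255 = 0.273×(N2 in F1), and the separation unit passes all N2, so N2 in F4 = N2 in F1 = 1363.7 g/s.
O2 in F4: m_A = 1460×0.745 + (1−0.273)·(1−0.618)·m_A, so m_A = 1087.7/0.7223 = 1505.9 g/s.
F1 = (1−0.618)×1505.9 + 1363.7 = 1939 g/s.
Purge F5 = 0.273×1939 = 529.35 g/s.

529.3 g/s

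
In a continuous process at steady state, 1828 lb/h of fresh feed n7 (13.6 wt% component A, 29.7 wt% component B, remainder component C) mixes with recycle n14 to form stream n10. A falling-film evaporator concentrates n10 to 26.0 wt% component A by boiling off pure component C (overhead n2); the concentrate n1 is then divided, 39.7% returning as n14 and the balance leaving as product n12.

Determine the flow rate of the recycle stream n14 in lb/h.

Overall component A balance (none leaves overhead): component A in fresh feed = component A in product, i.e. 1828×0.136 = (1−0.397)·n1·0.260.
n1 = 248.61/(0.260×0.603) = 1585.7 lb/h.
Recycle n14 = 0.397×1585.7 = 629.53 lb/h.

629.5 lb/h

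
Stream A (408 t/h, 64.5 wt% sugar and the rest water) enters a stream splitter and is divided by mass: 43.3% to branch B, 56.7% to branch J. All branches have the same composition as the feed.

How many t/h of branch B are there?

176.7 t/h

Branch B flow = 0.433×408 = 176.66 t/h.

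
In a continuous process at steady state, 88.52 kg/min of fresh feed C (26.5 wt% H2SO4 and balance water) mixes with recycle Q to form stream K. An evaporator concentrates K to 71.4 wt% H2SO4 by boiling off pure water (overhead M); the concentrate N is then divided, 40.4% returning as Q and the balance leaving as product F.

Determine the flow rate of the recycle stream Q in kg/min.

22.27 kg/min

Overall H2SO4 balance (none leaves overhead): H2SO4 in fresh feed = H2SO4 in product, i.e. 88.52×0.265 = (1−0.404)·N·0.714.
N = 23.458/(0.714×0.596) = 55.124 kg/min.
Recycle Q = 0.404×55.124 = 22.27 kg/min.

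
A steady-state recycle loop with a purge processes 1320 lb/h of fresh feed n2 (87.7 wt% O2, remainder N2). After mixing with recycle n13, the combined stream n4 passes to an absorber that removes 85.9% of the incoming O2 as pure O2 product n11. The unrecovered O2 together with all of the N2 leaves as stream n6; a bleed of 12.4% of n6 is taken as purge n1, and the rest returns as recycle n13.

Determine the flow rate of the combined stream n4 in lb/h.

2630 lb/h

N2 enters only via n2 and leaves only via the purge: 1320×0.123 = 0.124×(N2 in n6), and the absorber passes all N2, so N2 in n4 = N2 in n6 = 1309.4 lb/h.
O2 in n4: m_A = 1320×0.877 + (1−0.124)·(1−0.859)·m_A, so m_A = 1157.6/0.8765 = 1320.8 lb/h.
n4 = 1320.8 + 1309.4 = 2630.1 lb/h.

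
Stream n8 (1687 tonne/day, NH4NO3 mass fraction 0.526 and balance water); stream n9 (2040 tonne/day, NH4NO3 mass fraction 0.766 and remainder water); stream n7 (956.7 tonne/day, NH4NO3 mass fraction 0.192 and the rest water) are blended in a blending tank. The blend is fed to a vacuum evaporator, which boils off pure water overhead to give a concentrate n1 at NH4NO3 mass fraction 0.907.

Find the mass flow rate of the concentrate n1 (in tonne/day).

NH4NO3 entering = 1687×0.526 + 2040×0.766 + 956.7×0.192 = 2633.7 tonne/day.
All NH4NO3 reports to n1, so n1 = 2633.7/0.907 = 2903.7 tonne/day.

2904 tonne/day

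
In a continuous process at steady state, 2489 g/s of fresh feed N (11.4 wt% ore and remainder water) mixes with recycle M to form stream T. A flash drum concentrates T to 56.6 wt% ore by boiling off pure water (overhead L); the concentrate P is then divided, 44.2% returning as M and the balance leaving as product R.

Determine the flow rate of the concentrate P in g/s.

898.4 g/s

Overall ore balance (none leaves overhead): ore in fresh feed = ore in product, i.e. 2489×0.114 = (1−0.442)·P·0.566.
P = 283.75/(0.566×0.558) = 898.42 g/s.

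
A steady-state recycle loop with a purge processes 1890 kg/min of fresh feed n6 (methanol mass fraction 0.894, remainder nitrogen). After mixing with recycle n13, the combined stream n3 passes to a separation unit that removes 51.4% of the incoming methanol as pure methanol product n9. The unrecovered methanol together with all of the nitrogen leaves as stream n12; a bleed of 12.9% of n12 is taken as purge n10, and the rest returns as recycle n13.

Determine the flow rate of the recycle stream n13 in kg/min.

2593 kg/min

nitrogen enters only via n6 and leaves only via the purge: 1890×0.106 = 0.129×(nitrogen in n12), and the separation unit passes all nitrogen, so nitrogen in n3 = nitrogen in n12 = 1553 kg/min.
methanol in n3: m_A = 1890×0.894 + (1−0.129)·(1−0.514)·m_A, so m_A = 1689.7/0.5767 = 2929.9 kg/min.
n12 = (1−0.514)×2929.9 + 1553 = 2977 kg/min.
Recycle n13 = (1−0.129)×2977 = 2592.9 kg/min.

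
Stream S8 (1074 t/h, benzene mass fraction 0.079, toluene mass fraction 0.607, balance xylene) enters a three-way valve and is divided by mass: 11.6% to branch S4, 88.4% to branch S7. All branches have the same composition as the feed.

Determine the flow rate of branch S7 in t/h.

Branch S7 flow = 0.884×1074 = 949.42 t/h.

949.4 t/h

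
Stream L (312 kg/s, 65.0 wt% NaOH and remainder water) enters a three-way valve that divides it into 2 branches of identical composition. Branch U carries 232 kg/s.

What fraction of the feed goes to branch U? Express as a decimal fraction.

Fraction to U = 232/312 = 0.7436.

0.744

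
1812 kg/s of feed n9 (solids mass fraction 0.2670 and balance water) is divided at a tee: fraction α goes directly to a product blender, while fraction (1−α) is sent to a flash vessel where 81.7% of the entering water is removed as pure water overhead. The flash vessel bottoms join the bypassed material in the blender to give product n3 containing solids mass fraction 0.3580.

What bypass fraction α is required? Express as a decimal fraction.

0.576

All 1812×0.267 = 483.8 kg/s of solids reaches n3, so n3 = 483.8/0.358 = 1351.4 kg/s and vapour = 460.59 kg/s.
The evaporator receives (1−α)·1812 of feed at 0.733 water and removes 0.817 of that water:
0.817×0.733×(1−α)×1812 = 460.59
(1−α) = 460.59/1085.1 = 0.4245;  α = 0.5755.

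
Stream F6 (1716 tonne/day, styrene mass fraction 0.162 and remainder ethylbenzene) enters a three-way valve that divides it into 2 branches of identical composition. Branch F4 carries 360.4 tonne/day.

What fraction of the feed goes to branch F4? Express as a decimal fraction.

Fraction to F4 = 360.4/1716 = 0.2100.

0.210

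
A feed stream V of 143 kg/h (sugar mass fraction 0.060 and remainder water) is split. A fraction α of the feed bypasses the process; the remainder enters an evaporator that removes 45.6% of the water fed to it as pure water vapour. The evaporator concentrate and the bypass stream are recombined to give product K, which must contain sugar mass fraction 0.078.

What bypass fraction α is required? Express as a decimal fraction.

All 143×0.060 = 8.58 kg/h of sugar reaches K, so K = 8.58/0.078 = 110 kg/h and vapour = 33 kg/h.
The evaporator receives (1−α)·143 of feed at 0.940 water and removes 0.456 of that water:
0.456×0.940×(1−α)×143 = 33
(1−α) = 33/61.296 = 0.5384;  α = 0.4616.

0.462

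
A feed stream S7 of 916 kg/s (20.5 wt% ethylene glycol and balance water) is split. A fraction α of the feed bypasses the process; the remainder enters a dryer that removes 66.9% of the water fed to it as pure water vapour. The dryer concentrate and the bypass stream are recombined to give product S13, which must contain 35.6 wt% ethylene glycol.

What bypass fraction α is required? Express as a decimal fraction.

0.202

All 916×0.205 = 187.78 kg/s of ethylene glycol reaches S13, so S13 = 187.78/0.356 = 527.47 kg/s and vapour = 388.53 kg/s.
The evaporator receives (1−α)·916 of feed at 0.795 water and removes 0.669 of that water:
0.669×0.795×(1−α)×916 = 388.53
(1−α) = 388.53/487.18 = 0.7975;  α = 0.2025.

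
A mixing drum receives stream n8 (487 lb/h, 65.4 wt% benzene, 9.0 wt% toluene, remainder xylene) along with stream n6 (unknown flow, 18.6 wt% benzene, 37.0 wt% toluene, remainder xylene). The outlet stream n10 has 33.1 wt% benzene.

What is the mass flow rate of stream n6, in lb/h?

Let n6 be the unknown flow. Total out = 487 + n6.
benzene balance: 318.5 + 0.186·n6 = 0.331·(487 + n6)
(0.186 − 0.331)·n6 = 0.331×487 − 318.5 = -157.3
n6 = -157.3 / -0.145 = 1084.8 lb/h

1085 lb/h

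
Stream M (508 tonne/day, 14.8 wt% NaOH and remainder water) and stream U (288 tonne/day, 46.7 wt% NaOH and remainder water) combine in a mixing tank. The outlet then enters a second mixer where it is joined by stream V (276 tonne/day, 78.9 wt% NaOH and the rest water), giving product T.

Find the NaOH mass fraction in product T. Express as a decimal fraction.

0.399

Overall, product flow = 1072 tonne/day.
NaOH in = 508×0.148 + 288×0.467 + 276×0.789 = 427.44 tonne/day.
NaOH fraction in T = 0.399.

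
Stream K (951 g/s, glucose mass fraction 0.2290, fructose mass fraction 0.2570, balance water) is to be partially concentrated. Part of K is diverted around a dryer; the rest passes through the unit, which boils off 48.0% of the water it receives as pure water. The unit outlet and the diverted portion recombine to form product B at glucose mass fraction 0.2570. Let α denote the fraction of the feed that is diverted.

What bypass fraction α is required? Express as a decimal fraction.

All 951×0.229 = 217.78 g/s of glucose reaches B, so B = 217.78/0.257 = 847.39 g/s and vapour = 103.61 g/s.
The evaporator receives (1−α)·951 of feed at 0.514 water and removes 0.480 of that water:
0.480×0.514×(1−α)×951 = 103.61
(1−α) = 103.61/234.63 = 0.4416;  α = 0.5584.

0.558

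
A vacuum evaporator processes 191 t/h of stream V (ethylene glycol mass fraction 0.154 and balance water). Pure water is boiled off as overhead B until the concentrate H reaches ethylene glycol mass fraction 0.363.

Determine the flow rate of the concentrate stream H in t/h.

ethylene glycol is conserved: 191×0.154 = 29.414 t/h all reports to the concentrate.
Concentrate = 29.414/(target fraction) = 81.03 t/h.

81.03 t/h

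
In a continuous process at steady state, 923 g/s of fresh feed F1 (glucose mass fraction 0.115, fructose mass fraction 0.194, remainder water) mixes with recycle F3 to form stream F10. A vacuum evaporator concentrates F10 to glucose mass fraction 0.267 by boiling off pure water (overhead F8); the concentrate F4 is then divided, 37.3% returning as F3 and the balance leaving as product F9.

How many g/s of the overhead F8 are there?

525.5 g/s

Overall glucose balance (none leaves overhead): glucose in fresh feed = glucose in product, i.e. 923×0.115 = (1−0.373)·F4·0.267.
F4 = 106.15/(0.267×0.627) = 634.05 g/s.
Recycle F3 = 0.373×634.05 = 236.5 g/s.
Combined feed F10 = 923 + 236.5 = 1159.5 g/s.
Overhead F8 = F10 − F4 = 1159.5 − 634.05 = 525.45 g/s.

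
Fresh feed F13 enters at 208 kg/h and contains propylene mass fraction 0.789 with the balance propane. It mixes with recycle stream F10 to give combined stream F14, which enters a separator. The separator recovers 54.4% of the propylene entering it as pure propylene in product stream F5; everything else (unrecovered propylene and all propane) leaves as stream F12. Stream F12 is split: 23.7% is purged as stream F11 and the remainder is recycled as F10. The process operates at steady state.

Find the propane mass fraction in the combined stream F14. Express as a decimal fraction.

propane enters only via F13 and leaves only via the purge: 208×0.211 = 0.237×(propane in F12), and the separator passes all propane, so propane in F14 = propane in F12 = 185.18 kg/h.
propylene in F14: m_A = 208×0.789 + (1−0.237)·(1−0.544)·m_A, so m_A = 164.11/0.6521 = 251.68 kg/h.
F14 = 251.68 + 185.18 = 436.86 kg/h.
propane fraction in F14 = 185.18/436.86 = 0.424.

0.424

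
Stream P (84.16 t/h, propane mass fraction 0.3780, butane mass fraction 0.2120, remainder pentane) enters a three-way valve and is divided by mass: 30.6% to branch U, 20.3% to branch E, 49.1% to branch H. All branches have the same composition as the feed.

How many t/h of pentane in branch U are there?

Branch U total = 0.306×84.16 = 25.753 t/h.
pentane in U = 0.410×25.753 = 10.559 t/h.

10.56 t/h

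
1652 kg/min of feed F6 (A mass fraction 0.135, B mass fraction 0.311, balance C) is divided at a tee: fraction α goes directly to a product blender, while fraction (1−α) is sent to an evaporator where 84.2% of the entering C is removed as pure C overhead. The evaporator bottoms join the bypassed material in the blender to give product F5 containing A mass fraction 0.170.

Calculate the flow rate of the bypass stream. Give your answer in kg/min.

All 1652×0.135 = 223.02 kg/min of A reaches F5, so F5 = 223.02/0.170 = 1311.9 kg/min and vapour = 340.12 kg/min.
The evaporator receives (1−α)·1652 of feed at 0.554 C and removes 0.842 of that C:
0.842×0.554×(1−α)×1652 = 340.12
(1−α) = 340.12/770.61 = 0.4414;  α = 0.5586.
Bypass flow = 0.5586×1652 = 922.87 kg/min.

922.9 kg/min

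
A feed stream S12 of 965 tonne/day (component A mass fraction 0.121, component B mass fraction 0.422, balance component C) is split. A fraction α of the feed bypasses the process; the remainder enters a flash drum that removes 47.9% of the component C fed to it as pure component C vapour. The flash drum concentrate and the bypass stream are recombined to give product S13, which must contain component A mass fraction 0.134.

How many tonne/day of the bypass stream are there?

537.3 tonne/day

All 965×0.121 = 116.77 tonne/day of component A reaches S13, so S13 = 116.77/0.134 = 871.38 tonne/day and vapour = 93.619 tonne/day.
The evaporator receives (1−α)·965 of feed at 0.457 component C and removes 0.479 of that component C:
0.479×0.457×(1−α)×965 = 93.619
(1−α) = 93.619/211.24 = 0.4432;  α = 0.5568.
Bypass flow = 0.5568×965 = 537.32 tonne/day.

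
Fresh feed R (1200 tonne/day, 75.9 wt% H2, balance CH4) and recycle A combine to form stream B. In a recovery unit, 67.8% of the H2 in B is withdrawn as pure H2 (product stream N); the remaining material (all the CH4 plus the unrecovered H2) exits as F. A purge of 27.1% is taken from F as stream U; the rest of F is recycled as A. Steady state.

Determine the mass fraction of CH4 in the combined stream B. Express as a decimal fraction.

CH4 enters only via R and leaves only via the purge: 1200×0.241 = 0.271×(CH4 in F), and the recovery unit passes all CH4, so CH4 in B = CH4 in F = 1067.2 tonne/day.
H2 in B: m_A = 1200×0.759 + (1−0.271)·(1−0.678)·m_A, so m_A = 910.8/0.7653 = 1190.2 tonne/day.
B = 1190.2 + 1067.2 = 2257.3 tonne/day.
CH4 fraction in B = 1067.2/2257.3 = 0.4728.

0.4728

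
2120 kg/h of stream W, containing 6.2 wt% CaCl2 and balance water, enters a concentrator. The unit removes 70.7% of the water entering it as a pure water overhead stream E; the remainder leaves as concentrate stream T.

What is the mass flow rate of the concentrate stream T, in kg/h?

714.1 kg/h

water entering = 2120×0.938 = 1988.6 kg/h; overhead removed = 0.707×1988.6 = 1405.9 kg/h.
Concentrate = 2120 − 1405.9 = 714.09 kg/h.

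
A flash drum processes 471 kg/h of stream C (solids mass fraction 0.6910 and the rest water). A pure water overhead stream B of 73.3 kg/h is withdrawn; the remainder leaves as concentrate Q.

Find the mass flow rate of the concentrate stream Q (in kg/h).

Concentrate = 471 − 73.3 = 397.7 kg/h.

397.7 kg/h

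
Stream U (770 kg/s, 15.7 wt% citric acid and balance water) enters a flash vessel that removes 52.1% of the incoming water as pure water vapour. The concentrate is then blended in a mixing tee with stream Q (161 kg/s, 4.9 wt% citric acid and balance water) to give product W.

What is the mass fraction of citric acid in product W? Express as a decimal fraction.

Vapour removed = 0.521×0.843×770 = 338.19 kg/s; concentrate = 431.81 kg/s.
citric acid reaching the mixer = 120.89 (from concentrate) + 161×0.049 = 128.78 kg/s.
Product flow = 431.81 + 161 = 592.81 kg/s; citric acid fraction = 0.2172.

0.2172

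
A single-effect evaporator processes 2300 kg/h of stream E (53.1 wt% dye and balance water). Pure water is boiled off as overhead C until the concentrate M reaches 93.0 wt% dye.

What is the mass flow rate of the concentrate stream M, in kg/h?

dye is conserved: 2300×0.531 = 1221.3 kg/h all reports to the concentrate.
Concentrate = 1221.3/(target fraction) = 1313.2 kg/h.

1313 kg/h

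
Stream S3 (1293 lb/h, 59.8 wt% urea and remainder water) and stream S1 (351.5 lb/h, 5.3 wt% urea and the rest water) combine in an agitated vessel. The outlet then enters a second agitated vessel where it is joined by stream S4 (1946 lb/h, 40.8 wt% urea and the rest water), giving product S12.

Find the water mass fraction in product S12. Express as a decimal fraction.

0.558

Overall, product flow = 3590.5 lb/h.
water in = 1293×0.402 + 351.5×0.947 + 1946×0.592 = 2004.7 lb/h.
water fraction in S12 = 0.558.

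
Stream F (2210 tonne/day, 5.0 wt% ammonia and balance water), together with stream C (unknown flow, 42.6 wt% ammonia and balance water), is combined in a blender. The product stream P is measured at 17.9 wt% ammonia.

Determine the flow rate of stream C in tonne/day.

1154 tonne/day

Let C be the unknown flow. Total out = 2210 + C.
ammonia balance: 110.5 + 0.426·C = 0.179·(2210 + C)
(0.426 − 0.179)·C = 0.179×2210 − 110.5 = 285.09
C = 285.09 / 0.247 = 1154.2 tonne/day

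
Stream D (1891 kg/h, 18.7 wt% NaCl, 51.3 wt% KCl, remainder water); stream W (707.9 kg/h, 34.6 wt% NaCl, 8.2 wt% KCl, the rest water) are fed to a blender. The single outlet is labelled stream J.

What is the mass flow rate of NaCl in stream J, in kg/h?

NaCl out = NaCl in = 1891×0.187 + 707.9×0.346 = 598.55 kg/h.

598.6 kg/h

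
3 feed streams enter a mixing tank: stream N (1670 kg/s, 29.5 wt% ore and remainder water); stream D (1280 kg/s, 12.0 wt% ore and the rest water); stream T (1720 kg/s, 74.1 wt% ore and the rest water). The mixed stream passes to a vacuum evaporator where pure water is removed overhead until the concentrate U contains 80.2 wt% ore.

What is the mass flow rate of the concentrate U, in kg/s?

2395 kg/s

ore entering = 1670×0.295 + 1280×0.120 + 1720×0.741 = 1920.8 kg/s.
All ore reports to U, so U = 1920.8/0.802 = 2395 kg/s.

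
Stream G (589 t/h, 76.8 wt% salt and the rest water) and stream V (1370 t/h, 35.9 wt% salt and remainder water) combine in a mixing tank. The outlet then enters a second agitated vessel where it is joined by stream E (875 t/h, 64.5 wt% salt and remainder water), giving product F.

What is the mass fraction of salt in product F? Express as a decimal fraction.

Overall, product flow = 2834 t/h.
salt in = 589×0.768 + 1370×0.359 + 875×0.645 = 1508.6 t/h.
salt fraction in F = 0.5323.

0.5323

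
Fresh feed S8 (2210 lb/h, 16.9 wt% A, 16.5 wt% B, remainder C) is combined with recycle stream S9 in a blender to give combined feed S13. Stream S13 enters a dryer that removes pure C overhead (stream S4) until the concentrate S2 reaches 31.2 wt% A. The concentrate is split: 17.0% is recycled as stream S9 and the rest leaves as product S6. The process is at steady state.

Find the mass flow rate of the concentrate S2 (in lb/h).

1442 lb/h

Overall A balance (none leaves overhead): A in fresh feed = A in product, i.e. 2210×0.169 = (1−0.170)·S2·0.312.
S2 = 373.49/(0.312×0.830) = 1442.3 lb/h.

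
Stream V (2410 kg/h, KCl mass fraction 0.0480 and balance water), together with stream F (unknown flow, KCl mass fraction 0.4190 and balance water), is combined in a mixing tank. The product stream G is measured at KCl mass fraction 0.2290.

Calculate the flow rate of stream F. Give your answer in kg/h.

Let F be the unknown flow. Total out = 2410 + F.
KCl balance: 115.68 + 0.419·F = 0.229·(2410 + F)
(0.419 − 0.229)·F = 0.229×2410 − 115.68 = 436.21
F = 436.21 / 0.190 = 2295.8 kg/h

2296 kg/h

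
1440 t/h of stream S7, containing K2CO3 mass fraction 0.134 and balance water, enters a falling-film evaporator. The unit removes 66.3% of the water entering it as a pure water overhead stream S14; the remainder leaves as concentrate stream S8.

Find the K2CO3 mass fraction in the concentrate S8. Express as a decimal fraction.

0.315

K2CO3 is not removed: 1440×0.134 = 192.96 t/h of K2CO3 enters S8.
water entering = 1440×0.866 = 1247 t/h; overhead removed = 0.663×1247 = 826.79 t/h.
Concentrate = 1440 − 826.79 = 613.21 t/h.
Mass fraction = 192.96/613.21 = 0.315.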